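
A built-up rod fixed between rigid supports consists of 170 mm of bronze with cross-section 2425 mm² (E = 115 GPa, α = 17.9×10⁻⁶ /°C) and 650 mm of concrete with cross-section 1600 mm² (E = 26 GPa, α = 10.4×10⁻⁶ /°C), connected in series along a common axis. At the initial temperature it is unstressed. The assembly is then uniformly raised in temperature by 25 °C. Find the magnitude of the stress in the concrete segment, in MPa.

σ ≈ 9.43 MPa (compressive)

With the walls removed the bar would change length by δ_free = Σ αᵢΔT Lᵢ = 17.9×10⁻⁶×25×170 + 10.4×10⁻⁶×25×650 = 0.2451 mm.
The rigid supports impose zero overall length change; the single axial force P common to all segments must satisfy P Σ Lᵢ/(AᵢEᵢ) = δ_free.
The series flexibility is Σ Lᵢ/(AᵢEᵢ) = 170/(2425×115×10³) + 650/(1600×26×10³) = 1.623×10⁻⁵ mm/N.
Hence P = δ_free / Σ(L/AE) = 0.2451/1.623×10⁻⁵ = 15.1 kN (compressive).
σ_{concrete} = P / A = 15100 / 1600 = 9.435 MPa.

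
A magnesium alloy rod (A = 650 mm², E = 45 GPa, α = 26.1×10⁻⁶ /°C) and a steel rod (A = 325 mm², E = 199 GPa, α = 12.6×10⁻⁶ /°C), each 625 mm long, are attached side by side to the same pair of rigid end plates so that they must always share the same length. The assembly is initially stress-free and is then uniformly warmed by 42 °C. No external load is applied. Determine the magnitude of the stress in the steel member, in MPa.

σ ≈ 35.1 MPa (tensile)

The magnesium alloy has the larger α, so on heating it would change length more than the steel if both were free. The rigid plates force a common final length, so the magnesium alloy is put into compression and the steel into tension, with equal and opposite forces P (no external load).
Setting the final lengths equal and cancelling L: (α₁ − α₂)ΔT = P/(A₁E₁) + P/(A₂E₂).
|α₁ − α₂|·ΔT = 13.5×10⁻⁶ × 42 = 0.000567.
1/(A₁E₁) + 1/(A₂E₂) = 1/(650×45×10³) + 1/(325×199×10³) = 4.965×10⁻⁸ N⁻¹.
So P = 0.000567 / 4.965×10⁻⁸ = 11.42 kN.
σ_{steel} = P/A₂ = 11420/325 = 35.14 MPa, tensile.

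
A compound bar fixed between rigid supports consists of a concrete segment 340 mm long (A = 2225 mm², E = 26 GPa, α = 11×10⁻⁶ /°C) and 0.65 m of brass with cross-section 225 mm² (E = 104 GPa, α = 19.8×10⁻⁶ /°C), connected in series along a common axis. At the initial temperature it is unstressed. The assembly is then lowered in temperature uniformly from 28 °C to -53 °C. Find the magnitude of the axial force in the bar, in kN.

P ≈ 40 kN (tensile)

Free thermal contraction of the whole bar: Σ αᵢΔT Lᵢ = 11×10⁻⁶×81×340 + 19.8×10⁻⁶×81×650 = 1.345 mm.
Since the ends are fixed, an axial force P builds up, equal in every segment, with P · Σ Lᵢ/(AᵢEᵢ) = δ_free.
The series flexibility is Σ Lᵢ/(AᵢEᵢ) = 340/(2225×26×10³) + 650/(225×104×10³) = 3.366×10⁻⁵ mm/N.
So P = 1.345 / 3.366×10⁻⁵ = 39.98 kN, tensile.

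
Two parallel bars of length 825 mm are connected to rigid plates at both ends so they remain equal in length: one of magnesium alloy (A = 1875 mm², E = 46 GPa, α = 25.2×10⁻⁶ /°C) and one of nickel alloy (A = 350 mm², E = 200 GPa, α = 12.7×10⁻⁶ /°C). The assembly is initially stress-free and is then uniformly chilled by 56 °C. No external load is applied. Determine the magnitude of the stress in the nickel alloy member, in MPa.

σ ≈ 77.3 MPa (compressive)

The magnesium alloy has the larger α, so on cooling it would change length more than the nickel alloy if both were free. The rigid plates force a common final length, so the magnesium alloy is put into tension and the nickel alloy into compression, with equal and opposite forces P (no external load).
Compatibility of the two members (thermal + elastic change equal): (α₁ − α₂)ΔT = P·[1/(A₁E₁) + 1/(A₂E₂)].
|α₁ − α₂|·ΔT = 12.5×10⁻⁶ × 56 = 0.0007.
1/(A₁E₁) + 1/(A₂E₂) = 1/(1875×46×10³) + 1/(350×200×10³) = 2.588×10⁻⁸ N⁻¹.
So P = 0.0007 / 2.588×10⁻⁸ = 27.05 kN.
σ_{nickel alloy} = P/A₂ = 27050/350 = 77.28 MPa, compressive.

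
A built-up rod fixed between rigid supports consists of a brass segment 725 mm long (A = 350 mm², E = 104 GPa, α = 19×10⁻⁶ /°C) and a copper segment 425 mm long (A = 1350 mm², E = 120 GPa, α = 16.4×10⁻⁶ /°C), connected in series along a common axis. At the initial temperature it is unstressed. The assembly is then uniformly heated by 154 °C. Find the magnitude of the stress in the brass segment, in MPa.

Free thermal expansion of the whole bar: Σ αᵢΔT Lᵢ = 19×10⁻⁶×154×725 + 16.4×10⁻⁶×154×425 = 3.195 mm.
The rigid supports impose zero overall length change; the single axial force P common to all segments must satisfy P Σ Lᵢ/(AᵢEᵢ) = δ_free.
The series flexibility is Σ Lᵢ/(AᵢEᵢ) = 725/(350×104×10³) + 425/(1350×120×10³) = 2.254×10⁻⁵ mm/N.
So P = 3.195 / 2.254×10⁻⁵ = 141.7 kN, compressive.
σ_{brass} = P / A = 141700 / 350 = 404.9 MPa.

σ ≈ 405 MPa (compressive)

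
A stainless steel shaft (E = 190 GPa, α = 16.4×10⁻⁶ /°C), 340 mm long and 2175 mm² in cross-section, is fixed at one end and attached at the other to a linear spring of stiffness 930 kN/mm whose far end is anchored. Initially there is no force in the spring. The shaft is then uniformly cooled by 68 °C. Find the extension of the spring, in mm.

δ ≈ 0.215 mm

If the spring were absent the shaft would shorten by αΔT L = 16.4×10⁻⁶ × 68 × 340 = 0.3792 mm.
With a force P in the spring, the elastic change of the shaft is PL/(AE) and that of the spring is P/k; compatibility requires their sum to equal δ_free.
So P = δ_free / [L/(AE) + 1/k] = 0.3792 / [ 340/(2175×190×10³) + 1/(930×10³) ].
P = 0.3792 / 1.898×10⁻⁶ = 199800 N.
Spring extension = P/k = 199800/(930×10³) = 0.2148 mm.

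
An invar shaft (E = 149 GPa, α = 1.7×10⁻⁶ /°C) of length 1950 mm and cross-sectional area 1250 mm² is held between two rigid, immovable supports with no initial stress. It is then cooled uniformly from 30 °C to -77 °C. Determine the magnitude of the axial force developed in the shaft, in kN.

The ends cannot move, so σ = EαΔT = 149×10³ × 1.7×10⁻⁶ × 107 = 27.1 MPa.
Axial force P = σA = 27.1 × 1250 = 33880 N = 33.88 kN, tensile.

P ≈ 33.9 kN (tensile)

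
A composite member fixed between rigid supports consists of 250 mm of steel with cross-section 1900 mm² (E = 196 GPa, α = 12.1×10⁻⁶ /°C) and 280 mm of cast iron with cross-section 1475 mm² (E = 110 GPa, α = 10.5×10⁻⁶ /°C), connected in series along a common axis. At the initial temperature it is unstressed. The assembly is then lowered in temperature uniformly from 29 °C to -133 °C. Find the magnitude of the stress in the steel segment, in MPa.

σ ≈ 212 MPa (tensile)

With the walls removed the bar would change length by δ_free = Σ αᵢΔT Lᵢ = 12.1×10⁻⁶×162×250 + 10.5×10⁻⁶×162×280 = 0.9663 mm.
Since the ends are fixed, an axial force P builds up, equal in every segment, with P · Σ Lᵢ/(AᵢEᵢ) = δ_free.
The series flexibility is Σ Lᵢ/(AᵢEᵢ) = 250/(1900×196×10³) + 280/(1475×110×10³) = 2.397×10⁻⁶ mm/N.
So P = 0.9663 / 2.397×10⁻⁶ = 403.1 kN, tensile.
σ_{steel} = P / A = 403100 / 1900 = 212.2 MPa.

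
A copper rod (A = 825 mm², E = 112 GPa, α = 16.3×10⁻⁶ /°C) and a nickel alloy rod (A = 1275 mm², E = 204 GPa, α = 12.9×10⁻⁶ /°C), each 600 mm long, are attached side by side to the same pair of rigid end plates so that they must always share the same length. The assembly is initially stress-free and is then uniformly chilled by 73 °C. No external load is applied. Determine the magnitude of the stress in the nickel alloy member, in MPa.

Both members must finish at the same length. With the larger α, the copper tends to over-contract; the plates restrain it, putting the copper in tension and the nickel alloy in compression. With no external load the two internal forces are equal and opposite, magnitude P.
Equating the net (thermal + elastic) strains gives |α₁ − α₂|·ΔT = P·[1/(A₁E₁) + 1/(A₂E₂)].
|α₁ − α₂|·ΔT = 3.4×10⁻⁶ × 73 = 0.0002482.
1/(A₁E₁) + 1/(A₂E₂) = 1/(825×112×10³) + 1/(1275×204×10³) = 1.467×10⁻⁸ N⁻¹.
P = 0.0002482 / 1.467×10⁻⁸ = 16920 N = 16.92 kN.
σ_{nickel alloy} = P/A₂ = 16920/1275 = 13.27 MPa, compressive.

σ ≈ 13.3 MPa (compressive)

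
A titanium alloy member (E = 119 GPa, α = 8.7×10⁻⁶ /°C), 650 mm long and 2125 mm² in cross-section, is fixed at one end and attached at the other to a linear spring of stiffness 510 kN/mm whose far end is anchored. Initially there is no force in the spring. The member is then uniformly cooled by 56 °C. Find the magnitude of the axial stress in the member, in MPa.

If the spring were absent the member would shorten by αΔT L = 8.7×10⁻⁶ × 56 × 650 = 0.3167 mm.
With a force P in the spring, the elastic change of the member is PL/(AE) and that of the spring is P/k; compatibility requires their sum to equal δ_free.
So P = δ_free / [L/(AE) + 1/k] = 0.3167 / [ 650/(2125×119×10³) + 1/(510×10³) ].
P = 0.3167 / 4.531×10⁻⁶ = 69890 N.
σ = P/A = 69890/2125 = 32.89 MPa.

σ ≈ 32.9 MPa (tensile)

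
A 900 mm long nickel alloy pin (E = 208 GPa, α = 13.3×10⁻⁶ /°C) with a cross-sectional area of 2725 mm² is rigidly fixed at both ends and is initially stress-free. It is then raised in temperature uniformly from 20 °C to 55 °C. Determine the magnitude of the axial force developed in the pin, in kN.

P ≈ 264 kN (compressive)

With zero net strain, σ = E·αΔT = 208 GPa × 13.3×10⁻⁶ × 35 = 96.82 MPa.
Axial force P = σA = 96.82 × 2725 = 263800 N = 263.8 kN, compressive.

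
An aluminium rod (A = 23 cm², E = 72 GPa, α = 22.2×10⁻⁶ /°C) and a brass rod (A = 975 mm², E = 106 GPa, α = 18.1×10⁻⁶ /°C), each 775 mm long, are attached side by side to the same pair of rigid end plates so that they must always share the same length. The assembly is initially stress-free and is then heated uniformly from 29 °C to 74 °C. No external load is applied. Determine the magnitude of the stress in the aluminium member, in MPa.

σ ≈ 5.1 MPa (compressive)

Both members must finish at the same length. With the larger α, the aluminium tends to over-expand; the plates restrain it, putting the aluminium in compression and the brass in tension. With no external load the two internal forces are equal and opposite, magnitude P.
Equating the net (thermal + elastic) strains gives |α₁ − α₂|·ΔT = P·[1/(A₁E₁) + 1/(A₂E₂)].
|α₁ − α₂|·ΔT = 4.1×10⁻⁶ × 45 = 0.0001845.
1/(A₁E₁) + 1/(A₂E₂) = 1/(2300×72×10³) + 1/(975×106×10³) = 1.571×10⁻⁸ N⁻¹.
P = 0.0001845 / 1.571×10⁻⁸ = 11740 N = 11.74 kN.
σ_{aluminium} = P/A₁ = 11740/2300 = 5.105 MPa, compressive.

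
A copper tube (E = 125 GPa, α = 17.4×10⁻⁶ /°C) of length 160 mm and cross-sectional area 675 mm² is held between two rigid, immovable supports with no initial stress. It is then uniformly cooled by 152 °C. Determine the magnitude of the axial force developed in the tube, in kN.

Full restraint means ε = 0, so the stress is σ = EαΔT = 125×10³ × 17.4×10⁻⁶ × 152 = 330.6 MPa.
Then P = σA = 330.6 × 675 mm² = 223.2 kN, tensile.

P ≈ 223 kN (tensile)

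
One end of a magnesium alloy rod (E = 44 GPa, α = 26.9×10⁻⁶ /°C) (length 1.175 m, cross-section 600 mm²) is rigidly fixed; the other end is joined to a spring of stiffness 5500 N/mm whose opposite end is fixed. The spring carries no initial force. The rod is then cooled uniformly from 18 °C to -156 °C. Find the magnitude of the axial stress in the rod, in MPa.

σ ≈ 40.5 MPa (tensile)

If the spring were absent the rod would shorten by αΔT L = 26.9×10⁻⁶ × 174 × 1175 = 5.5 mm.
With a force P in the spring, the elastic change of the rod is PL/(AE) and that of the spring is P/k; compatibility requires their sum to equal δ_free.
P [ L/(AE) + 1/k ] = δ_free → P [ 1175/(600×44×10³) + 1/(5500) ] = 5.5.
P = 5.5 / 0.0002263 = 24300 N.
σ = P/A = 24300/600 = 40.5 MPa.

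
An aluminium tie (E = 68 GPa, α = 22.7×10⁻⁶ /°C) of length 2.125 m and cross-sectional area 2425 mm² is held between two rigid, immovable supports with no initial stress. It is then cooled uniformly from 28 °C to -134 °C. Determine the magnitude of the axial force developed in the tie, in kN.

The ends cannot move, so σ = EαΔT = 68×10³ × 22.7×10⁻⁶ × 162 = 250.1 MPa.
Axial force P = σA = 250.1 × 2425 = 606400 N = 606.4 kN, tensile.

P ≈ 606 kN (tensile)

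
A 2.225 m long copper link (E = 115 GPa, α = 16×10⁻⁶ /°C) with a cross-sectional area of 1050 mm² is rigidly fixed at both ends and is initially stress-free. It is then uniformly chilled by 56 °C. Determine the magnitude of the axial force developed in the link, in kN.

The ends cannot move, so σ = EαΔT = 115×10³ × 16×10⁻⁶ × 56 = 103 MPa.
Then P = σA = 103 × 1050 mm² = 108.2 kN, tensile.

P ≈ 108 kN (tensile)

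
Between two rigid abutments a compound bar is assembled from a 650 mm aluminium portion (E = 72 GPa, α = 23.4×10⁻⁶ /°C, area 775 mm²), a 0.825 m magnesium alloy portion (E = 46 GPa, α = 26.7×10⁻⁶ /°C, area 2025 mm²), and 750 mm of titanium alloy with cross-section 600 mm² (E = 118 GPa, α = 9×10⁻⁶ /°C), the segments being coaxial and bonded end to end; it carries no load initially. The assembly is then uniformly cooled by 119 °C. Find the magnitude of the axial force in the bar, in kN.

Free thermal contraction of the whole bar: Σ αᵢΔT Lᵢ = 23.4×10⁻⁶×119×650 + 26.7×10⁻⁶×119×825 + 9×10⁻⁶×119×750 = 5.235 mm.
Since the ends are fixed, an axial force P builds up, equal in every segment, with P · Σ Lᵢ/(AᵢEᵢ) = δ_free.
Σ Lᵢ/(AᵢEᵢ) = 650/(775×72×10³) + 825/(2025×46×10³) + 750/(600×118×10³) = 3.11×10⁻⁵ mm/N.
Hence P = δ_free / Σ(L/AE) = 5.235/3.11×10⁻⁵ = 168.3 kN (tensile).

P ≈ 168 kN (tensile)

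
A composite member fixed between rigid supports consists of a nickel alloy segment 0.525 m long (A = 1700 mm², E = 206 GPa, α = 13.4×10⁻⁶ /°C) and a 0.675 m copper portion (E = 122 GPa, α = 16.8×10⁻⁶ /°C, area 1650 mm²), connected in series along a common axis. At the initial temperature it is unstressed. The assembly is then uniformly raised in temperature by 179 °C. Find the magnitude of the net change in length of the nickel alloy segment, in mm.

With the walls removed the bar would change length by δ_free = Σ αᵢΔT Lᵢ = 13.4×10⁻⁶×179×525 + 16.8×10⁻⁶×179×675 = 3.289 mm.
Since the ends are fixed, an axial force P builds up, equal in every segment, with P · Σ Lᵢ/(AᵢEᵢ) = δ_free.
Σ Lᵢ/(AᵢEᵢ) = 525/(1700×206×10³) + 675/(1650×122×10³) = 4.852×10⁻⁶ mm/N.
P = 3.289 / 4.852×10⁻⁶ = 677800 N = 677.8 kN, compressive.
For the nickel alloy segment, free thermal change = 13.4×10⁻⁶×179×525 = 1.259 mm and elastic change from P = 677800×525/(1700×206×10³) = 1.016 mm; these oppose, so the net change is 0.243 mm (segment lengthens).

|ΔL| ≈ 0.243 mm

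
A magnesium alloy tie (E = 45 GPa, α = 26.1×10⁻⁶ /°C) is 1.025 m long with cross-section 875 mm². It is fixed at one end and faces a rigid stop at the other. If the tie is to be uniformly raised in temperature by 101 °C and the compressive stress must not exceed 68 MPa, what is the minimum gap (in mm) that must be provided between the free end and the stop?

With no wall the tie would lengthen by αΔT L = 26.1×10⁻⁶ × 101 × 1025 = 2.702 mm.
At the allowable stress the elastic shortening the wall may impose is σL/E = 68 × 1025 / (45×10³) = 1.549 mm.
The gap must absorb the remainder: g_min = 2.702 − 1.549 = 1.153 mm.

g ≈ 1.15 mm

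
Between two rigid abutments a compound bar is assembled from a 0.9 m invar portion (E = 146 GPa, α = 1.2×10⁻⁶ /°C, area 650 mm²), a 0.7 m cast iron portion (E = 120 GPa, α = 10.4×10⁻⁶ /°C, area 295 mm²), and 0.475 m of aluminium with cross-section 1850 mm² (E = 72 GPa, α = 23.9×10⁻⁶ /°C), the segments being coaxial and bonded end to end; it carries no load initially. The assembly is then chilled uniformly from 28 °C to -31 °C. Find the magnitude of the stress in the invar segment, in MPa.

σ ≈ 54.5 MPa (tensile)

Free thermal contraction of the whole bar: Σ αᵢΔT Lᵢ = 1.2×10⁻⁶×59×900 + 10.4×10⁻⁶×59×700 + 23.9×10⁻⁶×59×475 = 1.163 mm.
Since the ends are fixed, an axial force P builds up, equal in every segment, with P · Σ Lᵢ/(AᵢEᵢ) = δ_free.
The series flexibility is Σ Lᵢ/(AᵢEᵢ) = 900/(650×146×10³) + 700/(295×120×10³) + 475/(1850×72×10³) = 3.282×10⁻⁵ mm/N.
P = 1.163 / 3.282×10⁻⁵ = 35430 N = 35.43 kN, tensile.
σ_{invar} = P / A = 35430 / 650 = 54.51 MPa.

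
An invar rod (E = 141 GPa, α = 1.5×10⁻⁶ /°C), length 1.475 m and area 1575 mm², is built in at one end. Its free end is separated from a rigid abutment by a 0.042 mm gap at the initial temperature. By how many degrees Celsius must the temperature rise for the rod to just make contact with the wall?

ΔT ≈ 19 °C

The gap closes when αΔT L = 0.042 mm, since the rod is still unstressed at that instant.
So ΔT = g/(αL) = 0.042/(1.5×10⁻⁶ × 1475) = 18.98 °C.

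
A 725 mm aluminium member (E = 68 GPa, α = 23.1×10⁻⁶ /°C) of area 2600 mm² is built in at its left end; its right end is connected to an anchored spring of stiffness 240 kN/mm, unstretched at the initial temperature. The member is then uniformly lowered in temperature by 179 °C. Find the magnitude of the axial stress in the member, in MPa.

Free thermal contraction: δ_free = αΔT L = 23.1×10⁻⁶ × 179 × 725 = 2.998 mm.
With a force P in the spring, the elastic change of the member is PL/(AE) and that of the spring is P/k; compatibility requires their sum to equal δ_free.
P [ L/(AE) + 1/k ] = δ_free → P [ 725/(2600×68×10³) + 1/(240×10³) ] = 2.998.
P = 2.998 / 8.267×10⁻⁶ = 362600 N.
σ = P/A = 362600/2600 = 139.5 MPa.

σ ≈ 139 MPa (tensile)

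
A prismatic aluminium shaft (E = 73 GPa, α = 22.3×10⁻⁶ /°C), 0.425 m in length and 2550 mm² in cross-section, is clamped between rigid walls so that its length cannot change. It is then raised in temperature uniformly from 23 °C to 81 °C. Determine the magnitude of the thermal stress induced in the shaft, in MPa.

σ ≈ 94.4 MPa (compressive)

Because both ends are immovable the net strain is zero, and the suppressed thermal strain is αΔT = 22.3×10⁻⁶ × 58 = 1293.4×10⁻⁶.
Hence σ = E·αΔT = 73×10³ × 1293.4×10⁻⁶ = 94.42 MPa, compressive.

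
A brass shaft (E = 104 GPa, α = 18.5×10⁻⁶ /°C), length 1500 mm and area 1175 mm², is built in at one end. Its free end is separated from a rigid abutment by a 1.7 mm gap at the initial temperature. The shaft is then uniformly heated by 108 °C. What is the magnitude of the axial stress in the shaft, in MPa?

σ ≈ 89.9 MPa (compressive)

If the wall were absent the shaft would grow by αΔT L = 18.5×10⁻⁶ × 108 × 1500 = 2.997 mm.
After closing the 1.7 mm clearance, 2.997 − 1.7 = 1.297 mm of expansion remains to be suppressed by the wall.
That suppressed elongation corresponds to σ = E·Δ/L = 104×10³ × 1.297/1500 = 89.93 MPa.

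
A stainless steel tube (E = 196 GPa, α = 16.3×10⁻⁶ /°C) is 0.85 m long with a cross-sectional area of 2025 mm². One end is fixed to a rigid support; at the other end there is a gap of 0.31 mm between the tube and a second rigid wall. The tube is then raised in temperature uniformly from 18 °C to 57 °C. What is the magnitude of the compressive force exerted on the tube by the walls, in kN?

Free thermal elongation = αΔT L = 16.3×10⁻⁶ × 39 × 850 = 0.5403 mm.
After closing the 0.31 mm clearance, 0.5403 − 0.31 = 0.2303 mm of expansion remains to be suppressed by the wall.
Compatibility: PL/(AE) = 0.2303 mm, so σ = P/A = E × (0.2303/850) = 53.11 MPa.
Force on the wall = σA = 53.11 × 2025 mm² = 107.6 kN.

P ≈ 108 kN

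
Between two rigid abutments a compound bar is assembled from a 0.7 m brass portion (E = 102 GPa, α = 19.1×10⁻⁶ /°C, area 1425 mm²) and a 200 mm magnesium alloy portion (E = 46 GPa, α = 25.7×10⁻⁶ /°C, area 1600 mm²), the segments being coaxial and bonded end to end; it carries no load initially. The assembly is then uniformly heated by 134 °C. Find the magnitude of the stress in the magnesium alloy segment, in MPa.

σ ≈ 206 MPa (compressive)

If the supports were absent, the total length change would be Σ αᵢΔT Lᵢ = 19.1×10⁻⁶×134×700 + 25.7×10⁻⁶×134×200 = 2.48 mm.
Since the ends are fixed, an axial force P builds up, equal in every segment, with P · Σ Lᵢ/(AᵢEᵢ) = δ_free.
The series flexibility is Σ Lᵢ/(AᵢEᵢ) = 700/(1425×102×10³) + 200/(1600×46×10³) = 7.533×10⁻⁶ mm/N.
So P = 2.48 / 7.533×10⁻⁶ = 329.2 kN, compressive.
σ_{magnesium alloy} = P / A = 329200 / 1600 = 205.8 MPa.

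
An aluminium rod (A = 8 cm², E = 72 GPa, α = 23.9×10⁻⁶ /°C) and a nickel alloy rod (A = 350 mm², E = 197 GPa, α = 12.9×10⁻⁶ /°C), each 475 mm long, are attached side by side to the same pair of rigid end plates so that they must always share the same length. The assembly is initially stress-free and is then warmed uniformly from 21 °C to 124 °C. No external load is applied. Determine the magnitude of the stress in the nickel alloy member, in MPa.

Both members must finish at the same length. With the larger α, the aluminium tends to over-expand; the plates restrain it, putting the aluminium in compression and the nickel alloy in tension. With no external load the two internal forces are equal and opposite, magnitude P.
Setting the final lengths equal and cancelling L: (α₁ − α₂)ΔT = P/(A₁E₁) + P/(A₂E₂).
|α₁ − α₂|·ΔT = 11×10⁻⁶ × 103 = 0.001133.
1/(A₁E₁) + 1/(A₂E₂) = 1/(800×72×10³) + 1/(350×197×10³) = 3.186×10⁻⁸ N⁻¹.
So P = 0.001133 / 3.186×10⁻⁸ = 35.56 kN.
σ_{nickel alloy} = P/A₂ = 35560/350 = 101.6 MPa, tensile.

σ ≈ 102 MPa (tensile)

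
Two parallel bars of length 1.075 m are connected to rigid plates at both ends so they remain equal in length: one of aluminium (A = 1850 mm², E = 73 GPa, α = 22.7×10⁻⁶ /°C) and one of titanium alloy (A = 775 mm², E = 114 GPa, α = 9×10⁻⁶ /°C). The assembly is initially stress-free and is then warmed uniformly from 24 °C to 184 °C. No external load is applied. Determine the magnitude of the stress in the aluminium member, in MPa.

The aluminium has the larger α, so on heating it would change length more than the titanium alloy if both were free. The rigid plates force a common final length, so the aluminium is put into compression and the titanium alloy into tension, with equal and opposite forces P (no external load).
Compatibility of the two members (thermal + elastic change equal): (α₁ − α₂)ΔT = P·[1/(A₁E₁) + 1/(A₂E₂)].
|α₁ − α₂|·ΔT = 13.7×10⁻⁶ × 160 = 0.002192.
1/(A₁E₁) + 1/(A₂E₂) = 1/(1850×73×10³) + 1/(775×114×10³) = 1.872×10⁻⁸ N⁻¹.
P = 0.002192 / 1.872×10⁻⁸ = 117100 N = 117.1 kN.
σ_{aluminium} = P/A₁ = 117100/1850 = 63.28 MPa, compressive.

σ ≈ 63.3 MPa (compressive)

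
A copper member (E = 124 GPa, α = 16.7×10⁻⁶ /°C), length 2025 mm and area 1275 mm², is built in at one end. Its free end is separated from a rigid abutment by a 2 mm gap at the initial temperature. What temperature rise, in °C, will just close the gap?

The gap closes when αΔT L = 2 mm, since the member is still unstressed at that instant.
So ΔT = g/(αL) = 2/(16.7×10⁻⁶ × 2025) = 59.14 °C.

ΔT ≈ 59.1 °C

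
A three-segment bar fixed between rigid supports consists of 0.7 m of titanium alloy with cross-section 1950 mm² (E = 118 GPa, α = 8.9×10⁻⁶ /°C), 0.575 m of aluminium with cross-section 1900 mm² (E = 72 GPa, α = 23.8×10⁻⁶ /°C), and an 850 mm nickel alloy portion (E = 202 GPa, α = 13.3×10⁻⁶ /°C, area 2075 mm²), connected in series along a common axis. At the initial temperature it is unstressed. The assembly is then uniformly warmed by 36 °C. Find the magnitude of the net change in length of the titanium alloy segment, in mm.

|ΔL| ≈ 0.144 mm

With the walls removed the bar would change length by δ_free = Σ αᵢΔT Lᵢ = 8.9×10⁻⁶×36×700 + 23.8×10⁻⁶×36×575 + 13.3×10⁻⁶×36×850 = 1.124 mm.
The rigid supports impose zero overall length change; the single axial force P common to all segments must satisfy P Σ Lᵢ/(AᵢEᵢ) = δ_free.
Σ Lᵢ/(AᵢEᵢ) = 700/(1950×118×10³) + 575/(1900×72×10³) + 850/(2075×202×10³) = 9.273×10⁻⁶ mm/N.
So P = 1.124 / 9.273×10⁻⁶ = 121.2 kN, compressive.
For the titanium alloy segment, free thermal change = 8.9×10⁻⁶×36×700 = 0.2243 mm and elastic change from P = 121200×700/(1950×118×10³) = 0.3687 mm; these oppose, so the net change is 0.144 mm (segment shortens).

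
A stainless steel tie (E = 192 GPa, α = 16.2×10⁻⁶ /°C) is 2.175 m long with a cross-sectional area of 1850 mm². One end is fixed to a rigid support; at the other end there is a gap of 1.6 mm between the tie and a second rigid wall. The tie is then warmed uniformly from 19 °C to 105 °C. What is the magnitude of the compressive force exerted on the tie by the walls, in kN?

Free thermal elongation = αΔT L = 16.2×10⁻⁶ × 86 × 2175 = 3.03 mm.
The gap closes (δ_free > 1.6 mm) and the wall then resists a further 3.03 − 1.6 = 1.43 mm of expansion.
Compatibility: PL/(AE) = 1.43 mm, so σ = P/A = E × (1.43/2175) = 126.3 MPa.
Force on the wall = σA = 126.3 × 1850 mm² = 233.6 kN.

P ≈ 234 kN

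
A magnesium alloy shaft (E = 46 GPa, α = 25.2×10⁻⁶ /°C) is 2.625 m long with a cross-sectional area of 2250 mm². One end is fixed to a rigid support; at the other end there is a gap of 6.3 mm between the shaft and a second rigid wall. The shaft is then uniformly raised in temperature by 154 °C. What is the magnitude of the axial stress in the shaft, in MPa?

Unrestrained expansion: δ_free = αΔT L = 25.2×10⁻⁶ × 154 × 2625 = 10.19 mm.
The gap closes (δ_free > 6.3 mm) and the wall then resists a further 10.19 − 6.3 = 3.887 mm of expansion.
That suppressed elongation corresponds to σ = E·Δ/L = 46×10³ × 3.887/2625 = 68.12 MPa.

σ ≈ 68.1 MPa (compressive)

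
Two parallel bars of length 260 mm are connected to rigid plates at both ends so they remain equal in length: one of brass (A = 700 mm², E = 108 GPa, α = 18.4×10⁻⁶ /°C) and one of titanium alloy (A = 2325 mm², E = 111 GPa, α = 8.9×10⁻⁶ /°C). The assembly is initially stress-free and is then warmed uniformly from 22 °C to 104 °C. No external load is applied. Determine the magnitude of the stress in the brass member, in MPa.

Equilibrium of a rigid end plate with no external load gives equal and opposite internal forces ±P in the two members. Since α_{brass} > α_{titanium alloy}, heating drives the brass into compression and the titanium alloy into tension.
Equating the net (thermal + elastic) strains gives |α₁ − α₂|·ΔT = P·[1/(A₁E₁) + 1/(A₂E₂)].
|α₁ − α₂|·ΔT = 9.5×10⁻⁶ × 82 = 0.000779.
1/(A₁E₁) + 1/(A₂E₂) = 1/(700×108×10³) + 1/(2325×111×10³) = 1.71×10⁻⁸ N⁻¹.
P = 0.000779 / 1.71×10⁻⁸ = 45550 N = 45.55 kN.
σ_{brass} = P/A₁ = 45550/700 = 65.07 MPa, compressive.

σ ≈ 65.1 MPa (compressive)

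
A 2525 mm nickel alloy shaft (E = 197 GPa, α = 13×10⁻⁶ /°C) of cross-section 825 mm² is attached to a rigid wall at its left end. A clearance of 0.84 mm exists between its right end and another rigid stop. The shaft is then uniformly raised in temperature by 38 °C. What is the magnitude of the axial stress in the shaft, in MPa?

Free thermal elongation = αΔT L = 13×10⁻⁶ × 38 × 2525 = 1.247 mm.
After closing the 0.84 mm clearance, 1.247 − 0.84 = 0.4073 mm of expansion remains to be suppressed by the wall.
Compatibility: PL/(AE) = 0.4073 mm, so σ = P/A = E × (0.4073/2525) = 31.78 MPa.

σ ≈ 31.8 MPa (compressive)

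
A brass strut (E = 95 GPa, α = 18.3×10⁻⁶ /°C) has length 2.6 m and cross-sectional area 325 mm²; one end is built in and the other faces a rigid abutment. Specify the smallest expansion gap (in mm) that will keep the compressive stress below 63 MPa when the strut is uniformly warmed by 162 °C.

With no wall the strut would lengthen by αΔT L = 18.3×10⁻⁶ × 162 × 2600 = 7.708 mm.
A stress of 63 MPa corresponds to the wall pushing the strut back by σL/E = 63×2600/(95×10³) = 1.724 mm.
The gap must absorb the remainder: g_min = 7.708 − 1.724 = 5.984 mm.

g ≈ 5.98 mm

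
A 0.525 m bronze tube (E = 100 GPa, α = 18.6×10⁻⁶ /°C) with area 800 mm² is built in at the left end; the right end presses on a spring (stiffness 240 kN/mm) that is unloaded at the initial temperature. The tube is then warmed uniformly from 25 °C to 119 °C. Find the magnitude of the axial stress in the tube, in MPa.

σ ≈ 107 MPa (compressive)

The unrestrained thermal change is αΔT L = 18.6×10⁻⁶ × 94 × 525 = 0.9179 mm.
Let P be the compressive force at the spring. The tube shortens elastically by PL/(AE) and the spring compresses by P/k; together these equal δ_free.
P [ L/(AE) + 1/k ] = δ_free → P [ 525/(800×100×10³) + 1/(240×10³) ] = 0.9179.
P = 0.9179 / 1.073×10⁻⁵ = 85550 N.
σ = P/A = 85550/800 = 106.9 MPa.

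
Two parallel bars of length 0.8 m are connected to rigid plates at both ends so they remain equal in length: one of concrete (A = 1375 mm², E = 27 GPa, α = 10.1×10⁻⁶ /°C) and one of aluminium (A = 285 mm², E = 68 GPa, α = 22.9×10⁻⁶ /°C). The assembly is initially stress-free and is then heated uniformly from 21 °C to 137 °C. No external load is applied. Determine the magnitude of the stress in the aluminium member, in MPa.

The aluminium has the larger α, so on heating it would change length more than the concrete if both were free. The rigid plates force a common final length, so the aluminium is put into compression and the concrete into tension, with equal and opposite forces P (no external load).
Equating the net (thermal + elastic) strains gives |α₁ − α₂|·ΔT = P·[1/(A₁E₁) + 1/(A₂E₂)].
|α₁ − α₂|·ΔT = 12.8×10⁻⁶ × 116 = 0.001485.
1/(A₁E₁) + 1/(A₂E₂) = 1/(1375×27×10³) + 1/(285×68×10³) = 7.854×10⁻⁸ N⁻¹.
P = 0.001485 / 7.854×10⁻⁸ = 18910 N = 18.91 kN.
σ_{aluminium} = P/A₂ = 18910/285 = 66.34 MPa, compressive.

σ ≈ 66.3 MPa (compressive)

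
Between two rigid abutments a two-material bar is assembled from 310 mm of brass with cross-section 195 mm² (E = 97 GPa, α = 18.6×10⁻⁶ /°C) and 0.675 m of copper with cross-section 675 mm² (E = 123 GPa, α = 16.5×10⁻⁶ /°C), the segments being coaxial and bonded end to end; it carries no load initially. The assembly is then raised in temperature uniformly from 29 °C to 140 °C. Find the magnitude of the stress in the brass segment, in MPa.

Free thermal expansion of the whole bar: Σ αᵢΔT Lᵢ = 18.6×10⁻⁶×111×310 + 16.5×10⁻⁶×111×675 = 1.876 mm.
Since the ends are fixed, an axial force P builds up, equal in every segment, with P · Σ Lᵢ/(AᵢEᵢ) = δ_free.
Σ Lᵢ/(AᵢEᵢ) = 310/(195×97×10³) + 675/(675×123×10³) = 2.452×10⁻⁵ mm/N.
P = 1.876 / 2.452×10⁻⁵ = 76520 N = 76.52 kN, compressive.
σ_{brass} = P / A = 76520 / 195 = 392.4 MPa.

σ ≈ 392 MPa (compressive)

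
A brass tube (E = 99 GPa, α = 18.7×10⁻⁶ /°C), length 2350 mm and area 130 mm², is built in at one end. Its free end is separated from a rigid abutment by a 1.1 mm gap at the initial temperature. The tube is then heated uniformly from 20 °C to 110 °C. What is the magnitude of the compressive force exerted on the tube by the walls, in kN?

P ≈ 15.6 kN

Unrestrained expansion: δ_free = αΔT L = 18.7×10⁻⁶ × 90 × 2350 = 3.955 mm.
After closing the 1.1 mm clearance, 3.955 − 1.1 = 2.855 mm of expansion remains to be suppressed by the wall.
Compatibility: PL/(AE) = 2.855 mm, so σ = P/A = E × (2.855/2350) = 120.3 MPa.
Force on the wall = σA = 120.3 × 130 mm² = 15.64 kN.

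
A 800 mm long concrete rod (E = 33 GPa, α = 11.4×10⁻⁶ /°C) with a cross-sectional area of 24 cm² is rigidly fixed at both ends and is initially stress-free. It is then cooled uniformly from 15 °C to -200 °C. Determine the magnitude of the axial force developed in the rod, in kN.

With zero net strain, σ = E·αΔT = 33 GPa × 11.4×10⁻⁶ × 215 = 80.88 MPa.
Axial force P = σA = 80.88 × 2400 = 194100 N = 194.1 kN, tensile.

P ≈ 194 kN (tensile)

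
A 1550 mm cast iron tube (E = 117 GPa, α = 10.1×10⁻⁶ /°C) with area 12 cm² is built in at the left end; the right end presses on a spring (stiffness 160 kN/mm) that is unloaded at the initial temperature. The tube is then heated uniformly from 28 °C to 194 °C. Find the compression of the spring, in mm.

Free thermal expansion: δ_free = αΔT L = 10.1×10⁻⁶ × 166 × 1550 = 2.599 mm.
Let P be the compressive force at the spring. The tube shortens elastically by PL/(AE) and the spring compresses by P/k; together these equal δ_free.
So P = δ_free / [L/(AE) + 1/k] = 2.599 / [ 1550/(1200×117×10³) + 1/(160×10³) ].
P = 2.599 / 1.729×10⁻⁵ = 150300 N.
Spring compression = P/k = 150300/(160×10³) = 0.9394 mm.

δ ≈ 0.939 mm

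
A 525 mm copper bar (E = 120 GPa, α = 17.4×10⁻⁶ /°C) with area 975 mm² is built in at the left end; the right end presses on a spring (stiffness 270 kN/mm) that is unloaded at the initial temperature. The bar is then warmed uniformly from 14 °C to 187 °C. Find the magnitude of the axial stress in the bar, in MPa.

σ ≈ 198 MPa (compressive)

Free thermal expansion: δ_free = αΔT L = 17.4×10⁻⁶ × 173 × 525 = 1.58 mm.
With a force P in the spring, the elastic change of the bar is PL/(AE) and that of the spring is P/k; compatibility requires their sum to equal δ_free.
So P = δ_free / [L/(AE) + 1/k] = 1.58 / [ 525/(975×120×10³) + 1/(270×10³) ].
P = 1.58 / 8.191×10⁻⁶ = 192900 N.
σ = P/A = 192900/975 = 197.9 MPa.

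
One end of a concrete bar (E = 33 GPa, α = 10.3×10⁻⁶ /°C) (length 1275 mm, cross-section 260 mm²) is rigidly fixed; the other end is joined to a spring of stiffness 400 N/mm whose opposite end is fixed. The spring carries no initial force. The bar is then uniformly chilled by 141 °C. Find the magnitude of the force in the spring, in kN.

P ≈ 0.699 kN

If the spring were absent the bar would shorten by αΔT L = 10.3×10⁻⁶ × 141 × 1275 = 1.852 mm.
Let P be the tensile force in the spring. The bar extends elastically by PL/(AE) and the spring stretches by P/k; together these equal δ_free.
So P = δ_free / [L/(AE) + 1/k] = 1.852 / [ 1275/(260×33×10³) + 1/(400) ].
P = 1.852 / 0.002649 = 699.1 N.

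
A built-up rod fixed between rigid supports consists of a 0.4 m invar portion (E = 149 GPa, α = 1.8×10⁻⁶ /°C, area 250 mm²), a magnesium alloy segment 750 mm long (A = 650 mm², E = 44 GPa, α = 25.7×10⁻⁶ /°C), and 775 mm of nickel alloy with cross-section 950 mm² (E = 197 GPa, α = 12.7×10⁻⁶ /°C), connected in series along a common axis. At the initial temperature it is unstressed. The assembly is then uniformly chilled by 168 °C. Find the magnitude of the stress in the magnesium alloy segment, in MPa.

If the supports were absent, the total length change would be Σ αᵢΔT Lᵢ = 1.8×10⁻⁶×168×400 + 25.7×10⁻⁶×168×750 + 12.7×10⁻⁶×168×775 = 5.013 mm.
The walls prevent any net length change, so an axial force P (same in every segment) develops. Compatibility: P · Σ Lᵢ/(AᵢEᵢ) = δ_free.
Σ Lᵢ/(AᵢEᵢ) = 400/(250×149×10³) + 750/(650×44×10³) + 775/(950×197×10³) = 4.11×10⁻⁵ mm/N.
Hence P = δ_free / Σ(L/AE) = 5.013/4.11×10⁻⁵ = 122 kN (tensile).
σ_{magnesium alloy} = P / A = 122000 / 650 = 187.6 MPa.

σ ≈ 188 MPa (tensile)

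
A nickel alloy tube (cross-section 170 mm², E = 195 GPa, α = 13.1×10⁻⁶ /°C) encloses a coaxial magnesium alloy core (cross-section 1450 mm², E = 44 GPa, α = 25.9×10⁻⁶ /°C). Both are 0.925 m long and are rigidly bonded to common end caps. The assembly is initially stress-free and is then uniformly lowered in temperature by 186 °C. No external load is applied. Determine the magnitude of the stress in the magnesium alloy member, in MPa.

Both members must finish at the same length. With the larger α, the magnesium alloy tends to over-contract; the plates restrain it, putting the magnesium alloy in tension and the nickel alloy in compression. With no external load the two internal forces are equal and opposite, magnitude P.
Compatibility of the two members (thermal + elastic change equal): (α₁ − α₂)ΔT = P·[1/(A₁E₁) + 1/(A₂E₂)].
|α₁ − α₂|·ΔT = 12.8×10⁻⁶ × 186 = 0.002381.
1/(A₁E₁) + 1/(A₂E₂) = 1/(170×195×10³) + 1/(1450×44×10³) = 4.584×10⁻⁸ N⁻¹.
P = 0.002381 / 4.584×10⁻⁸ = 51940 N = 51.94 kN.
σ_{magnesium alloy} = P/A₂ = 51940/1450 = 35.82 MPa, tensile.

σ ≈ 35.8 MPa (tensile)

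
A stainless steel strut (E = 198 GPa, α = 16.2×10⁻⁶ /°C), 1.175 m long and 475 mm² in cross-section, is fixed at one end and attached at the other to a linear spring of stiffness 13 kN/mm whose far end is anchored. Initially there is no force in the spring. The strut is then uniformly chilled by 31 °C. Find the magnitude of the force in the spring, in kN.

P ≈ 6.6 kN

If the spring were absent the strut would shorten by αΔT L = 16.2×10⁻⁶ × 31 × 1175 = 0.5901 mm.
With a force P in the spring, the elastic change of the strut is PL/(AE) and that of the spring is P/k; compatibility requires their sum to equal δ_free.
So P = δ_free / [L/(AE) + 1/k] = 0.5901 / [ 1175/(475×198×10³) + 1/(13×10³) ].
P = 0.5901 / 8.942×10⁻⁵ = 6599 N.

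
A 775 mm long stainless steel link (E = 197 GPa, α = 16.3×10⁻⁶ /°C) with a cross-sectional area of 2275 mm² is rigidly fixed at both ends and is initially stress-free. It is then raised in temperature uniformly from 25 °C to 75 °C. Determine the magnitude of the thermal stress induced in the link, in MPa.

With length fixed, the mechanical strain must cancel the thermal strain αΔT = 16.3×10⁻⁶ × 50 = 815×10⁻⁶.
σ = EαΔT = 197×10³ × 16.3×10⁻⁶ × 50 = 160.6 MPa (compressive; the link is trying to expand).

σ ≈ 161 MPa (compressive)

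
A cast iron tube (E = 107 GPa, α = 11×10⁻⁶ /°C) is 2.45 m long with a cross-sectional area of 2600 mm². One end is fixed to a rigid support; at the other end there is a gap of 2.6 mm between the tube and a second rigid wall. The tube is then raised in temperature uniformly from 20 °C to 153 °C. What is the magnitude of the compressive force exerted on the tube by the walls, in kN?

Free thermal elongation = αΔT L = 11×10⁻⁶ × 133 × 2450 = 3.584 mm.
After closing the 2.6 mm clearance, 3.584 − 2.6 = 0.9843 mm of expansion remains to be suppressed by the wall.
So σ = E(δ_free − g)/L = 107×10³ × 0.9843/2450 = 42.99 MPa.
Force on the wall = σA = 42.99 × 2600 mm² = 111.8 kN.

P ≈ 112 kN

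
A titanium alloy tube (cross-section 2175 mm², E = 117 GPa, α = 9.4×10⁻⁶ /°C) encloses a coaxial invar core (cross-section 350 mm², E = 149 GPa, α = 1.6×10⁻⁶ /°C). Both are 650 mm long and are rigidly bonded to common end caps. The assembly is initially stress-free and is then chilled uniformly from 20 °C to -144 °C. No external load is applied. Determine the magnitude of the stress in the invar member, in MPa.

Both members must finish at the same length. With the larger α, the titanium alloy tends to over-contract; the plates restrain it, putting the titanium alloy in tension and the invar in compression. With no external load the two internal forces are equal and opposite, magnitude P.
Equating the net (thermal + elastic) strains gives |α₁ − α₂|·ΔT = P·[1/(A₁E₁) + 1/(A₂E₂)].
|α₁ − α₂|·ΔT = 7.8×10⁻⁶ × 164 = 0.001279.
1/(A₁E₁) + 1/(A₂E₂) = 1/(2175×117×10³) + 1/(350×149×10³) = 2.311×10⁻⁸ N⁻¹.
So P = 0.001279 / 2.311×10⁻⁸ = 55.36 kN.
σ_{invar} = P/A₂ = 55360/350 = 158.2 MPa, compressive.

σ ≈ 158 MPa (compressive)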